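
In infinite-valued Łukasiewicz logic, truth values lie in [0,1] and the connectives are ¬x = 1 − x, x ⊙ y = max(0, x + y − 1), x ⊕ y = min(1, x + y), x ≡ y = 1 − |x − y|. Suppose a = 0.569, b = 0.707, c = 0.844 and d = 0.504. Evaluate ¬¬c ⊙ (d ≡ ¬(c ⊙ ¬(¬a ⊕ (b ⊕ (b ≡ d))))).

0.348

¬c = 1 − 0.844 = 0.156
¬¬c = 1 − 0.156 = 0.844
¬a = 1 − 0.569 = 0.431
b ≡ d = 1 − |0.707 − 0.504| = 1 − 0.203 = 0.797
b ⊕ (b ≡ d) = min(1, 0.707 + 0.797) = min(1, 1.504) = 1.000
¬a ⊕ (b ⊕ (b ≡ d)) = min(1, 0.431 + 1.000) = min(1, 1.431) = 1.000
¬(¬a ⊕ (b ⊕ (b ≡ d))) = 1 − 1.000 = 0.000
c ⊙ ¬(¬a ⊕ (b ⊕ (b ≡ d))) = max(0, 0.844 + 0.000 − 1) = max(0, -0.156) = 0.000
¬(c ⊙ ¬(¬a ⊕ (b ⊕ (b ≡ d)))) = 1 − 0.000 = 1.000
d ≡ ¬(c ⊙ ¬(¬a ⊕ (b ⊕ (b ≡ d)))) = 1 − |0.504 − 1.000| = 1 − 0.496 = 0.504
¬¬c ⊙ (d ≡ ¬(c ⊙ ¬(¬a ⊕ (b ⊕ (b ≡ d))))) = max(0, 0.844 + 0.504 − 1) = max(0, 0.348) = 0.348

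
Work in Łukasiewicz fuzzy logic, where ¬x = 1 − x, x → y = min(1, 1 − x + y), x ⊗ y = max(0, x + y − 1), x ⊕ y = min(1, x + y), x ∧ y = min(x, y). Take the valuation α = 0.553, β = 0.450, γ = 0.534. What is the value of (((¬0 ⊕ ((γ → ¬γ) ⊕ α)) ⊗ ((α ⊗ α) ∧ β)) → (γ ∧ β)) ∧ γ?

¬0 = 1 − 0.000 = 1.000
¬γ = 1 − 0.534 = 0.466
γ → ¬γ = min(1, 1 − 0.534 + 0.466) = min(1, 0.932) = 0.932
(γ → ¬γ) ⊕ α = min(1, 0.932 + 0.553) = min(1, 1.485) = 1.000
¬0 ⊕ ((γ → ¬γ) ⊕ α) = min(1, 1.000 + 1.000) = min(1, 2.000) = 1.000
α ⊗ α = max(0, 0.553 + 0.553 − 1) = max(0, 0.106) = 0.106
(α ⊗ α) ∧ β = min(0.106, 0.450) = 0.106
(¬0 ⊕ ((γ → ¬γ) ⊕ α)) ⊗ ((α ⊗ α) ∧ β) = max(0, 1.000 + 0.106 − 1) = max(0, 0.106) = 0.106
γ ∧ β = min(0.534, 0.450) = 0.450
((¬0 ⊕ ((γ → ¬γ) ⊕ α)) ⊗ ((α ⊗ α) ∧ β)) → (γ ∧ β) = min(1, 1 − 0.106 + 0.450) = min(1, 1.344) = 1.000
(((¬0 ⊕ ((γ → ¬γ) ⊕ α)) ⊗ ((α ⊗ α) ∧ β)) → (γ ∧ β)) ∧ γ = min(1.000, 0.534) = 0.534

0.534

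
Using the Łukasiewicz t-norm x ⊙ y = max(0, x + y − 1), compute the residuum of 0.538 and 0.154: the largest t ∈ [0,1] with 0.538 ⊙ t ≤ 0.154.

0.616

The residuum of the Łukasiewicz t-norm gives the supremum: min(1, 1 − 0.538 + 0.154).
1 − 0.538 + 0.154 = 0.616, so t = min(1, 0.616) = 0.616.
Check: 0.538 ⊙ 0.616 = max(0, 0.154) = 0.154 ≤ 0.154.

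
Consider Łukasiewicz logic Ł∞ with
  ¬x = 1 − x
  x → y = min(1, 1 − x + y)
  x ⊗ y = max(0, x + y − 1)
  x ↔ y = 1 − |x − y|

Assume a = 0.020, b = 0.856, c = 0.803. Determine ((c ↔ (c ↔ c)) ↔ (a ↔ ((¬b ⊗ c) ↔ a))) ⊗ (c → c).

c ↔ c = 1 − |0.803 − 0.803| = 1 − 0.000 = 1.000
c ↔ (c ↔ c) = 1 − |0.803 − 1.000| = 1 − 0.197 = 0.803
¬b = 1 − 0.856 = 0.144
¬b ⊗ c = max(0, 0.144 + 0.803 − 1) = max(0, -0.053) = 0.000
(¬b ⊗ c) ↔ a = 1 − |0.000 − 0.020| = 1 − 0.020 = 0.980
a ↔ ((¬b ⊗ c) ↔ a) = 1 − |0.020 − 0.980| = 1 − 0.960 = 0.040
(c ↔ (c ↔ c)) ↔ (a ↔ ((¬b ⊗ c) ↔ a)) = 1 − |0.803 − 0.040| = 1 − 0.763 = 0.237
c → c = min(1, 1 − 0.803 + 0.803) = min(1, 1.000) = 1.000
((c ↔ (c ↔ c)) ↔ (a ↔ ((¬b ⊗ c) ↔ a))) ⊗ (c → c) = max(0, 0.237 + 1.000 − 1) = max(0, 0.237) = 0.237

0.237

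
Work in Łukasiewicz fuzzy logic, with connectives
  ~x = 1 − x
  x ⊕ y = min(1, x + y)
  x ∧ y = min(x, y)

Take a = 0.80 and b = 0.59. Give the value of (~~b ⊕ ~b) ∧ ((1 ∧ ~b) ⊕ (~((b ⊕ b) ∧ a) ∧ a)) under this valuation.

~b = 1 − 0.59 = 0.41
~~b = 1 − 0.41 = 0.59
~~b ⊕ ~b = min(1, 0.59 + 0.41) = min(1, 1.00) = 1.00
1 ∧ ~b = min(1.00, 0.41) = 0.41
b ⊕ b = min(1, 0.59 + 0.59) = min(1, 1.18) = 1.00
(b ⊕ b) ∧ a = min(1.00, 0.80) = 0.80
~((b ⊕ b) ∧ a) = 1 − 0.80 = 0.20
~((b ⊕ b) ∧ a) ∧ a = min(0.20, 0.80) = 0.20
(1 ∧ ~b) ⊕ (~((b ⊕ b) ∧ a) ∧ a) = min(1, 0.41 + 0.20) = min(1, 0.61) = 0.61
(~~b ⊕ ~b) ∧ ((1 ∧ ~b) ⊕ (~((b ⊕ b) ∧ a) ∧ a)) = min(1.00, 0.61) = 0.61

0.61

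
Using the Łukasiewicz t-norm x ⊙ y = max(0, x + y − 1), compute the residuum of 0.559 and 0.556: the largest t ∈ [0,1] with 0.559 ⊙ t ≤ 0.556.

0.997

The residuum of the Łukasiewicz t-norm gives the supremum: min(1, 1 − 0.559 + 0.556).
1 − 0.559 + 0.556 = 0.997, so t = min(1, 0.997) = 0.997.
Check: 0.559 ⊙ 0.997 = max(0, 0.556) = 0.556 ≤ 0.556.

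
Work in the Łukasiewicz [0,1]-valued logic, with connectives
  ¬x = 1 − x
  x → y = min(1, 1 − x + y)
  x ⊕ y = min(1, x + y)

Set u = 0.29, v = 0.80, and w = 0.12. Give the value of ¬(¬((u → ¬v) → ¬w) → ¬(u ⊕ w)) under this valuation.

0.00

¬v = 1 − 0.80 = 0.20
u → ¬v = min(1, 1 − 0.29 + 0.20) = min(1, 0.91) = 0.91
¬w = 1 − 0.12 = 0.88
(u → ¬v) → ¬w = min(1, 1 − 0.91 + 0.88) = min(1, 0.97) = 0.97
¬((u → ¬v) → ¬w) = 1 − 0.97 = 0.03
u ⊕ w = min(1, 0.29 + 0.12) = min(1, 0.41) = 0.41
¬(u ⊕ w) = 1 − 0.41 = 0.59
¬((u → ¬v) → ¬w) → ¬(u ⊕ w) = min(1, 1 − 0.03 + 0.59) = min(1, 1.56) = 1.00
¬(¬((u → ¬v) → ¬w) → ¬(u ⊕ w)) = 1 − 1.00 = 0.00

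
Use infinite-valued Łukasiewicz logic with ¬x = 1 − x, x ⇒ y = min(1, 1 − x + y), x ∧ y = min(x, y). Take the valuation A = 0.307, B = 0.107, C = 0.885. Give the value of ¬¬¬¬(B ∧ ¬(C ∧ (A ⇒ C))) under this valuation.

0.107

A ⇒ C = min(1, 1 − 0.307 + 0.885) = min(1, 1.578) = 1.000
C ∧ (A ⇒ C) = min(0.885, 1.000) = 0.885
¬(C ∧ (A ⇒ C)) = 1 − 0.885 = 0.115
B ∧ ¬(C ∧ (A ⇒ C)) = min(0.107, 0.115) = 0.107
¬(B ∧ ¬(C ∧ (A ⇒ C))) = 1 − 0.107 = 0.893
¬¬(B ∧ ¬(C ∧ (A ⇒ C))) = 1 − 0.893 = 0.107
¬¬¬(B ∧ ¬(C ∧ (A ⇒ C))) = 1 − 0.107 = 0.893
¬¬¬¬(B ∧ ¬(C ∧ (A ⇒ C))) = 1 − 0.893 = 0.107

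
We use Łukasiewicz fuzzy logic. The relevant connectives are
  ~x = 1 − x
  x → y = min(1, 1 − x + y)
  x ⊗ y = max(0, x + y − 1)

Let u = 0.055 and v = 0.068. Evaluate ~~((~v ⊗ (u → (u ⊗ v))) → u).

~v = 1 − 0.068 = 0.932
u ⊗ v = max(0, 0.055 + 0.068 − 1) = max(0, -0.877) = 0.000
u → (u ⊗ v) = min(1, 1 − 0.055 + 0.000) = min(1, 0.945) = 0.945
~v ⊗ (u → (u ⊗ v)) = max(0, 0.932 + 0.945 − 1) = max(0, 0.877) = 0.877
(~v ⊗ (u → (u ⊗ v))) → u = min(1, 1 − 0.877 + 0.055) = min(1, 0.178) = 0.178
~((~v ⊗ (u → (u ⊗ v))) → u) = 1 − 0.178 = 0.822
~~((~v ⊗ (u → (u ⊗ v))) → u) = 1 − 0.822 = 0.178

0.178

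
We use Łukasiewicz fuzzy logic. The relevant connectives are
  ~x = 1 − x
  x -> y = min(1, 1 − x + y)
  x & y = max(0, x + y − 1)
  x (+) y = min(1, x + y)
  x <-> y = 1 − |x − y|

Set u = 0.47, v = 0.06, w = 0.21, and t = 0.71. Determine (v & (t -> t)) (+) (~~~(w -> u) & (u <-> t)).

0.06

t -> t = min(1, 1 − 0.71 + 0.71) = min(1, 1.00) = 1.00
v & (t -> t) = max(0, 0.06 + 1.00 − 1) = max(0, 0.06) = 0.06
w -> u = min(1, 1 − 0.21 + 0.47) = min(1, 1.26) = 1.00
~(w -> u) = 1 − 1.00 = 0.00
~~(w -> u) = 1 − 0.00 = 1.00
~~~(w -> u) = 1 − 1.00 = 0.00
u <-> t = 1 − |0.47 − 0.71| = 1 − 0.24 = 0.76
~~~(w -> u) & (u <-> t) = max(0, 0.00 + 0.76 − 1) = max(0, -0.24) = 0.00
(v & (t -> t)) (+) (~~~(w -> u) & (u <-> t)) = min(1, 0.06 + 0.00) = min(1, 0.06) = 0.06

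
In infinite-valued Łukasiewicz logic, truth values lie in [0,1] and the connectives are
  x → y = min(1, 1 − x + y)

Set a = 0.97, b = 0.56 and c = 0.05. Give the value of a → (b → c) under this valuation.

b → c = min(1, 1 − 0.56 + 0.05) = min(1, 0.49) = 0.49
a → (b → c) = min(1, 1 − 0.97 + 0.49) = min(1, 0.52) = 0.52

0.52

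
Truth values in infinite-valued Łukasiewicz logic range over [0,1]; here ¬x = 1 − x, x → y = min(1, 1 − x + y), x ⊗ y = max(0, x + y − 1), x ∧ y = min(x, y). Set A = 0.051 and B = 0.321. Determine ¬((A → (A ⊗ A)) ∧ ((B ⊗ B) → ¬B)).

A ⊗ A = max(0, 0.051 + 0.051 − 1) = max(0, -0.898) = 0.000
A → (A ⊗ A) = min(1, 1 − 0.051 + 0.000) = min(1, 0.949) = 0.949
B ⊗ B = max(0, 0.321 + 0.321 − 1) = max(0, -0.358) = 0.000
¬B = 1 − 0.321 = 0.679
(B ⊗ B) → ¬B = min(1, 1 − 0.000 + 0.679) = min(1, 1.679) = 1.000
(A → (A ⊗ A)) ∧ ((B ⊗ B) → ¬B) = min(0.949, 1.000) = 0.949
¬((A → (A ⊗ A)) ∧ ((B ⊗ B) → ¬B)) = 1 − 0.949 = 0.051

0.051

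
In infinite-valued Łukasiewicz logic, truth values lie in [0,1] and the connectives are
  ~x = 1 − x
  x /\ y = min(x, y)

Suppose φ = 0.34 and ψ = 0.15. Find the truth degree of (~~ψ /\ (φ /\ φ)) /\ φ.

~ψ = 1 − 0.15 = 0.85
~~ψ = 1 − 0.85 = 0.15
φ /\ φ = min(0.34, 0.34) = 0.34
~~ψ /\ (φ /\ φ) = min(0.15, 0.34) = 0.15
(~~ψ /\ (φ /\ φ)) /\ φ = min(0.15, 0.34) = 0.15

0.15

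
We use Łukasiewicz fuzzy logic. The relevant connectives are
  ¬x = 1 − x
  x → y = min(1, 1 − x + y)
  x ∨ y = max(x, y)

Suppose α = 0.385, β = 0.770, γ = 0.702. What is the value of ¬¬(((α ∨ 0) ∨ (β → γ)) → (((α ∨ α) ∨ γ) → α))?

0.751

α ∨ 0 = max(0.385, 0.000) = 0.385
β → γ = min(1, 1 − 0.770 + 0.702) = min(1, 0.932) = 0.932
(α ∨ 0) ∨ (β → γ) = max(0.385, 0.932) = 0.932
α ∨ α = max(0.385, 0.385) = 0.385
(α ∨ α) ∨ γ = max(0.385, 0.702) = 0.702
((α ∨ α) ∨ γ) → α = min(1, 1 − 0.702 + 0.385) = min(1, 0.683) = 0.683
((α ∨ 0) ∨ (β → γ)) → (((α ∨ α) ∨ γ) → α) = min(1, 1 − 0.932 + 0.683) = min(1, 0.751) = 0.751
¬(((α ∨ 0) ∨ (β → γ)) → (((α ∨ α) ∨ γ) → α)) = 1 − 0.751 = 0.249
¬¬(((α ∨ 0) ∨ (β → γ)) → (((α ∨ α) ∨ γ) → α)) = 1 − 0.249 = 0.751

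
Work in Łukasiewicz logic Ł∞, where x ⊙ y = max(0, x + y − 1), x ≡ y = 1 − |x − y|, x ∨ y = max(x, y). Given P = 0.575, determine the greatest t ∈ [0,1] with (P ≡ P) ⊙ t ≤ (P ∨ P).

P ≡ P = 1 − |0.575 − 0.575| = 1 − 0.000 = 1.000
So the left factor is P ≡ P = 1.000.
P ∨ P = max(0.575, 0.575) = 0.575
So the right-hand bound is P ∨ P = 0.575.
The residuum of the Łukasiewicz t-norm gives the supremum: min(1, 1 − 1.000 + 0.575).
1 − 1.000 + 0.575 = 0.575, so t = min(1, 0.575) = 0.575.
Check: 1.000 ⊙ 0.575 = max(0, 0.575) = 0.575 ≤ 0.575.

0.575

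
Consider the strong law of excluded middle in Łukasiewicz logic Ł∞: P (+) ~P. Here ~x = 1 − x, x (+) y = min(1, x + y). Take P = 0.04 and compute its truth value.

~P = 1 − 0.04 = 0.96
P (+) ~P = min(1, 0.04 + 0.96) = min(1, 1.00) = 1.00
(As expected: always 1 in Ł∞ since a ⊕ (1−a) = 1.)

1.00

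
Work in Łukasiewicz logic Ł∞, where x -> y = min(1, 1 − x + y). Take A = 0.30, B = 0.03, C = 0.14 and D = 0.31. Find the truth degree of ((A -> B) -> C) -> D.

0.90

A -> B = min(1, 1 − 0.30 + 0.03) = min(1, 0.73) = 0.73
(A -> B) -> C = min(1, 1 − 0.73 + 0.14) = min(1, 0.41) = 0.41
((A -> B) -> C) -> D = min(1, 1 − 0.41 + 0.31) = min(1, 0.90) = 0.90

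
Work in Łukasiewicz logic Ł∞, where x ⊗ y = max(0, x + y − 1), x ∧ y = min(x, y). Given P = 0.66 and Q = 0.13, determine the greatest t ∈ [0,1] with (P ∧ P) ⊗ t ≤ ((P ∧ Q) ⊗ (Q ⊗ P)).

P ∧ P = min(0.66, 0.66) = 0.66
So the left factor is P ∧ P = 0.66.
P ∧ Q = min(0.66, 0.13) = 0.13
Q ⊗ P = max(0, 0.13 + 0.66 − 1) = max(0, -0.21) = 0.00
(P ∧ Q) ⊗ (Q ⊗ P) = max(0, 0.13 + 0.00 − 1) = max(0, -0.87) = 0.00
So the right-hand bound is (P ∧ Q) ⊗ (Q ⊗ P) = 0.00.
The residuum of the Łukasiewicz t-norm gives the supremum: min(1, 1 − 0.66 + 0.00).
1 − 0.66 + 0.00 = 0.34, so t = min(1, 0.34) = 0.34.
Check: 0.66 ⊗ 0.34 = max(0, 0.00) = 0.00 ≤ 0.00.

0.34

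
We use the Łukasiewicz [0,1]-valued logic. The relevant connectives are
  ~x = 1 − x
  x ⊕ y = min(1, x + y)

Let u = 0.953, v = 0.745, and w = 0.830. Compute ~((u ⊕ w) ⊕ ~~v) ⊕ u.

0.953

u ⊕ w = min(1, 0.953 + 0.830) = min(1, 1.783) = 1.000
~v = 1 − 0.745 = 0.255
~~v = 1 − 0.255 = 0.745
(u ⊕ w) ⊕ ~~v = min(1, 1.000 + 0.745) = min(1, 1.745) = 1.000
~((u ⊕ w) ⊕ ~~v) = 1 − 1.000 = 0.000
~((u ⊕ w) ⊕ ~~v) ⊕ u = min(1, 0.000 + 0.953) = min(1, 0.953) = 0.953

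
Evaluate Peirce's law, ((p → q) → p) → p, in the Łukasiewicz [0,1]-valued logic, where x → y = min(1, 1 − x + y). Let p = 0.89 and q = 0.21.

p → q = min(1, 1 − 0.89 + 0.21) = min(1, 0.32) = 0.32
(p → q) → p = min(1, 1 − 0.32 + 0.89) = min(1, 1.57) = 1.00
((p → q) → p) → p = min(1, 1 − 1.00 + 0.89) = min(1, 0.89) = 0.89
(The value 0.89 < 1 shows this instance is not satisfied; not a Ł∞-tautology in general.)

0.89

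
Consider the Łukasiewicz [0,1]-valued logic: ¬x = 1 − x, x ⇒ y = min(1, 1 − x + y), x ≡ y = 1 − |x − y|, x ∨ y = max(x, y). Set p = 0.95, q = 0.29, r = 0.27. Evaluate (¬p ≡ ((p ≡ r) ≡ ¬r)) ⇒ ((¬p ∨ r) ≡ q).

¬p = 1 − 0.95 = 0.05
p ≡ r = 1 − |0.95 − 0.27| = 1 − 0.68 = 0.32
¬r = 1 − 0.27 = 0.73
(p ≡ r) ≡ ¬r = 1 − |0.32 − 0.73| = 1 − 0.41 = 0.59
¬p ≡ ((p ≡ r) ≡ ¬r) = 1 − |0.05 − 0.59| = 1 − 0.54 = 0.46
¬p ∨ r = max(0.05, 0.27) = 0.27
(¬p ∨ r) ≡ q = 1 − |0.27 − 0.29| = 1 − 0.02 = 0.98
(¬p ≡ ((p ≡ r) ≡ ¬r)) ⇒ ((¬p ∨ r) ≡ q) = min(1, 1 − 0.46 + 0.98) = min(1, 1.52) = 1.00

1.00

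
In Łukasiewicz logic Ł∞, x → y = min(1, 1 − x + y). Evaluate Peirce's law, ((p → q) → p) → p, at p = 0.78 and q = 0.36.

0.78

p → q = min(1, 1 − 0.78 + 0.36) = min(1, 0.58) = 0.58
(p → q) → p = min(1, 1 − 0.58 + 0.78) = min(1, 1.20) = 1.00
((p → q) → p) → p = min(1, 1 − 1.00 + 0.78) = min(1, 0.78) = 0.78
(The value 0.78 < 1 shows this instance is not satisfied; not a Ł∞-tautology in general.)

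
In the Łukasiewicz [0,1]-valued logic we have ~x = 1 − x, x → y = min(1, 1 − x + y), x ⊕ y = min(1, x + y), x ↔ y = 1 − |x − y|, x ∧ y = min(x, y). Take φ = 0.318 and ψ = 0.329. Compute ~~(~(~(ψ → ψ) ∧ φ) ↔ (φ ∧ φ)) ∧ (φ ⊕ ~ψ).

0.318

ψ → ψ = min(1, 1 − 0.329 + 0.329) = min(1, 1.000) = 1.000
~(ψ → ψ) = 1 − 1.000 = 0.000
~(ψ → ψ) ∧ φ = min(0.000, 0.318) = 0.000
~(~(ψ → ψ) ∧ φ) = 1 − 0.000 = 1.000
φ ∧ φ = min(0.318, 0.318) = 0.318
~(~(ψ → ψ) ∧ φ) ↔ (φ ∧ φ) = 1 − |1.000 − 0.318| = 1 − 0.682 = 0.318
~(~(~(ψ → ψ) ∧ φ) ↔ (φ ∧ φ)) = 1 − 0.318 = 0.682
~~(~(~(ψ → ψ) ∧ φ) ↔ (φ ∧ φ)) = 1 − 0.682 = 0.318
~ψ = 1 − 0.329 = 0.671
φ ⊕ ~ψ = min(1, 0.318 + 0.671) = min(1, 0.989) = 0.989
~~(~(~(ψ → ψ) ∧ φ) ↔ (φ ∧ φ)) ∧ (φ ⊕ ~ψ) = min(0.318, 0.989) = 0.318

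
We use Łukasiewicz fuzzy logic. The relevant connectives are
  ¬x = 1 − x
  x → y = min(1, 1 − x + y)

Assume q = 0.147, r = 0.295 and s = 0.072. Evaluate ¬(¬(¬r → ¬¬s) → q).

0.486

¬r = 1 − 0.295 = 0.705
¬s = 1 − 0.072 = 0.928
¬¬s = 1 − 0.928 = 0.072
¬r → ¬¬s = min(1, 1 − 0.705 + 0.072) = min(1, 0.367) = 0.367
¬(¬r → ¬¬s) = 1 − 0.367 = 0.633
¬(¬r → ¬¬s) → q = min(1, 1 − 0.633 + 0.147) = min(1, 0.514) = 0.514
¬(¬(¬r → ¬¬s) → q) = 1 − 0.514 = 0.486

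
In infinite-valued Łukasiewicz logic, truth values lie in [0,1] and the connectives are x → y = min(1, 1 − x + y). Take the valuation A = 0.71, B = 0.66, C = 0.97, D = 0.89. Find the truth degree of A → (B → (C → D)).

1.00

C → D = min(1, 1 − 0.97 + 0.89) = min(1, 0.92) = 0.92
B → (C → D) = min(1, 1 − 0.66 + 0.92) = min(1, 1.26) = 1.00
A → (B → (C → D)) = min(1, 1 − 0.71 + 1.00) = min(1, 1.29) = 1.00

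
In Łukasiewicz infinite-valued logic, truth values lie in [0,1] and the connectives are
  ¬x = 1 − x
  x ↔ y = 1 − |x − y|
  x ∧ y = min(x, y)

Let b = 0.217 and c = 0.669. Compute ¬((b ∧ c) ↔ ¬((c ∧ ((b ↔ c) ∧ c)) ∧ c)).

b ∧ c = min(0.217, 0.669) = 0.217
b ↔ c = 1 − |0.217 − 0.669| = 1 − 0.452 = 0.548
(b ↔ c) ∧ c = min(0.548, 0.669) = 0.548
c ∧ ((b ↔ c) ∧ c) = min(0.669, 0.548) = 0.548
(c ∧ ((b ↔ c) ∧ c)) ∧ c = min(0.548, 0.669) = 0.548
¬((c ∧ ((b ↔ c) ∧ c)) ∧ c) = 1 − 0.548 = 0.452
(b ∧ c) ↔ ¬((c ∧ ((b ↔ c) ∧ c)) ∧ c) = 1 − |0.217 − 0.452| = 1 − 0.235 = 0.765
¬((b ∧ c) ↔ ¬((c ∧ ((b ↔ c) ∧ c)) ∧ c)) = 1 − 0.765 = 0.235

0.235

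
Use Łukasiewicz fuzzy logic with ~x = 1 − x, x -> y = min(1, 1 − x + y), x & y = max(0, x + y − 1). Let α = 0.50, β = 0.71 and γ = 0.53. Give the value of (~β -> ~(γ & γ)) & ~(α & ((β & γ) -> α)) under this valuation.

~β = 1 − 0.71 = 0.29
γ & γ = max(0, 0.53 + 0.53 − 1) = max(0, 0.06) = 0.06
~(γ & γ) = 1 − 0.06 = 0.94
~β -> ~(γ & γ) = min(1, 1 − 0.29 + 0.94) = min(1, 1.65) = 1.00
β & γ = max(0, 0.71 + 0.53 − 1) = max(0, 0.24) = 0.24
(β & γ) -> α = min(1, 1 − 0.24 + 0.50) = min(1, 1.26) = 1.00
α & ((β & γ) -> α) = max(0, 0.50 + 1.00 − 1) = max(0, 0.50) = 0.50
~(α & ((β & γ) -> α)) = 1 − 0.50 = 0.50
(~β -> ~(γ & γ)) & ~(α & ((β & γ) -> α)) = max(0, 1.00 + 0.50 − 1) = max(0, 0.50) = 0.50

0.50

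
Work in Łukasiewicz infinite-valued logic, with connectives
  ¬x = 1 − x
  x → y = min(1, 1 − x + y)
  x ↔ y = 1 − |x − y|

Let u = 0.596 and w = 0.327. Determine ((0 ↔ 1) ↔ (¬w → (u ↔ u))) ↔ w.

0 ↔ 1 = 1 − |0.000 − 1.000| = 1 − 1.000 = 0.000
¬w = 1 − 0.327 = 0.673
u ↔ u = 1 − |0.596 − 0.596| = 1 − 0.000 = 1.000
¬w → (u ↔ u) = min(1, 1 − 0.673 + 1.000) = min(1, 1.327) = 1.000
(0 ↔ 1) ↔ (¬w → (u ↔ u)) = 1 − |0.000 − 1.000| = 1 − 1.000 = 0.000
((0 ↔ 1) ↔ (¬w → (u ↔ u))) ↔ w = 1 − |0.000 − 0.327| = 1 − 0.327 = 0.673

0.673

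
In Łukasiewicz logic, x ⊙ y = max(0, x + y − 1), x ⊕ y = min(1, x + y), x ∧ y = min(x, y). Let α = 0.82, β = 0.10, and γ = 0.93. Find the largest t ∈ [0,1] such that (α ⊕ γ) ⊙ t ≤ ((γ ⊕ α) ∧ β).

α ⊕ γ = min(1, 0.82 + 0.93) = min(1, 1.75) = 1.00
So the left factor is α ⊕ γ = 1.00.
γ ⊕ α = min(1, 0.93 + 0.82) = min(1, 1.75) = 1.00
(γ ⊕ α) ∧ β = min(1.00, 0.10) = 0.10
So the right-hand bound is (γ ⊕ α) ∧ β = 0.10.
The residuum of the Łukasiewicz t-norm gives the supremum: min(1, 1 − 1.00 + 0.10).
1 − 1.00 + 0.10 = 0.10, so t = min(1, 0.10) = 0.10.
Check: 1.00 ⊙ 0.10 = max(0, 0.10) = 0.10 ≤ 0.10.

0.10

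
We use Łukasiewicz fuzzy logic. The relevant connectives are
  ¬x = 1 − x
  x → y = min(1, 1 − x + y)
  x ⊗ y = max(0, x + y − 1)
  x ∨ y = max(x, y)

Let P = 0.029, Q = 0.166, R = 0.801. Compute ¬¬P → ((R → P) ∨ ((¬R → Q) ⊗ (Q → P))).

1.000

¬P = 1 − 0.029 = 0.971
¬¬P = 1 − 0.971 = 0.029
R → P = min(1, 1 − 0.801 + 0.029) = min(1, 0.228) = 0.228
¬R = 1 − 0.801 = 0.199
¬R → Q = min(1, 1 − 0.199 + 0.166) = min(1, 0.967) = 0.967
Q → P = min(1, 1 − 0.166 + 0.029) = min(1, 0.863) = 0.863
(¬R → Q) ⊗ (Q → P) = max(0, 0.967 + 0.863 − 1) = max(0, 0.830) = 0.830
(R → P) ∨ ((¬R → Q) ⊗ (Q → P)) = max(0.228, 0.830) = 0.830
¬¬P → ((R → P) ∨ ((¬R → Q) ⊗ (Q → P))) = min(1, 1 − 0.029 + 0.830) = min(1, 1.801) = 1.000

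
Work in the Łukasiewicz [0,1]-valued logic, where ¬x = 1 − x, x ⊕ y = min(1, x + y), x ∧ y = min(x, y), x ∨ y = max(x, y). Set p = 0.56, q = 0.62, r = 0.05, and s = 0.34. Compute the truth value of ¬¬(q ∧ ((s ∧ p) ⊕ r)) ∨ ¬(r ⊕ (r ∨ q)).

s ∧ p = min(0.34, 0.56) = 0.34
(s ∧ p) ⊕ r = min(1, 0.34 + 0.05) = min(1, 0.39) = 0.39
q ∧ ((s ∧ p) ⊕ r) = min(0.62, 0.39) = 0.39
¬(q ∧ ((s ∧ p) ⊕ r)) = 1 − 0.39 = 0.61
¬¬(q ∧ ((s ∧ p) ⊕ r)) = 1 − 0.61 = 0.39
r ∨ q = max(0.05, 0.62) = 0.62
r ⊕ (r ∨ q) = min(1, 0.05 + 0.62) = min(1, 0.67) = 0.67
¬(r ⊕ (r ∨ q)) = 1 − 0.67 = 0.33
¬¬(q ∧ ((s ∧ p) ⊕ r)) ∨ ¬(r ⊕ (r ∨ q)) = max(0.39, 0.33) = 0.39

0.39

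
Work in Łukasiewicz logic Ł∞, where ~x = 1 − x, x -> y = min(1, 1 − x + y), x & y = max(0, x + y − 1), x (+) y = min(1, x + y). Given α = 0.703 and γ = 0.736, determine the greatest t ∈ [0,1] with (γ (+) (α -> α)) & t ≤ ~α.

α -> α = min(1, 1 − 0.703 + 0.703) = min(1, 1.000) = 1.000
γ (+) (α -> α) = min(1, 0.736 + 1.000) = min(1, 1.736) = 1.000
So the left factor is γ (+) (α -> α) = 1.000.
~α = 1 − 0.703 = 0.297
So the right-hand bound is ~α = 0.297.
The residuum of the Łukasiewicz t-norm gives the supremum: min(1, 1 − 1.000 + 0.297).
1 − 1.000 + 0.297 = 0.297, so t = min(1, 0.297) = 0.297.
Check: 1.000 & 0.297 = max(0, 0.297) = 0.297 ≤ 0.297.

0.297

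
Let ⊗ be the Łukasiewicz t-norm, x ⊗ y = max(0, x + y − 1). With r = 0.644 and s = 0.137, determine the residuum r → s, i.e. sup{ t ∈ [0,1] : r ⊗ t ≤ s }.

The residuum of the Łukasiewicz t-norm gives the supremum: min(1, 1 − 0.644 + 0.137).
1 − 0.644 + 0.137 = 0.493, so t = min(1, 0.493) = 0.493.
Check: 0.644 ⊗ 0.493 = max(0, 0.137) = 0.137 ≤ 0.137.

0.493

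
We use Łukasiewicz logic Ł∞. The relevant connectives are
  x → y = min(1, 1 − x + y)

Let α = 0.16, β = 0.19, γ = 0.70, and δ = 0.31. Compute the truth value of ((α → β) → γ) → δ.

α → β = min(1, 1 − 0.16 + 0.19) = min(1, 1.03) = 1.00
(α → β) → γ = min(1, 1 − 1.00 + 0.70) = min(1, 0.70) = 0.70
((α → β) → γ) → δ = min(1, 1 − 0.70 + 0.31) = min(1, 0.61) = 0.61

0.61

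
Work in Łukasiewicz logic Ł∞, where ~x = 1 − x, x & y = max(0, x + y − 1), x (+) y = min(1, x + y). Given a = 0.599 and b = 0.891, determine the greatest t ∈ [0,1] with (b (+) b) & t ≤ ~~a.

0.599

b (+) b = min(1, 0.891 + 0.891) = min(1, 1.782) = 1.000
So the left factor is b (+) b = 1.000.
~a = 1 − 0.599 = 0.401
~~a = 1 − 0.401 = 0.599
So the right-hand bound is ~~a = 0.599.
The residuum of the Łukasiewicz t-norm gives the supremum: min(1, 1 − 1.000 + 0.599).
1 − 1.000 + 0.599 = 0.599, so t = min(1, 0.599) = 0.599.
Check: 1.000 & 0.599 = max(0, 0.599) = 0.599 ≤ 0.599.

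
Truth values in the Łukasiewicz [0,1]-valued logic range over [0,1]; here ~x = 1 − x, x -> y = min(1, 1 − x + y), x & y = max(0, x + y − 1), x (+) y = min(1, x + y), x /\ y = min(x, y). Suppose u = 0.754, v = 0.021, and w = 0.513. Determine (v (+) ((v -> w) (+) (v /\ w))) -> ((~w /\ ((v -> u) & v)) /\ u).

0.021

v -> w = min(1, 1 − 0.021 + 0.513) = min(1, 1.492) = 1.000
v /\ w = min(0.021, 0.513) = 0.021
(v -> w) (+) (v /\ w) = min(1, 1.000 + 0.021) = min(1, 1.021) = 1.000
v (+) ((v -> w) (+) (v /\ w)) = min(1, 0.021 + 1.000) = min(1, 1.021) = 1.000
~w = 1 − 0.513 = 0.487
v -> u = min(1, 1 − 0.021 + 0.754) = min(1, 1.733) = 1.000
(v -> u) & v = max(0, 1.000 + 0.021 − 1) = max(0, 0.021) = 0.021
~w /\ ((v -> u) & v) = min(0.487, 0.021) = 0.021
(~w /\ ((v -> u) & v)) /\ u = min(0.021, 0.754) = 0.021
(v (+) ((v -> w) (+) (v /\ w))) -> ((~w /\ ((v -> u) & v)) /\ u) = min(1, 1 − 1.000 + 0.021) = min(1, 0.021) = 0.021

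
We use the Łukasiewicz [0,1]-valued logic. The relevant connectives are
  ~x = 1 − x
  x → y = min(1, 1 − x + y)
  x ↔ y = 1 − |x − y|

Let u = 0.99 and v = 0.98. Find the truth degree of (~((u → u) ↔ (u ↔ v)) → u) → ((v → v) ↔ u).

u → u = min(1, 1 − 0.99 + 0.99) = min(1, 1.00) = 1.00
u ↔ v = 1 − |0.99 − 0.98| = 1 − 0.01 = 0.99
(u → u) ↔ (u ↔ v) = 1 − |1.00 − 0.99| = 1 − 0.01 = 0.99
~((u → u) ↔ (u ↔ v)) = 1 − 0.99 = 0.01
~((u → u) ↔ (u ↔ v)) → u = min(1, 1 − 0.01 + 0.99) = min(1, 1.98) = 1.00
v → v = min(1, 1 − 0.98 + 0.98) = min(1, 1.00) = 1.00
(v → v) ↔ u = 1 − |1.00 − 0.99| = 1 − 0.01 = 0.99
(~((u → u) ↔ (u ↔ v)) → u) → ((v → v) ↔ u) = min(1, 1 − 1.00 + 0.99) = min(1, 0.99) = 0.99

0.99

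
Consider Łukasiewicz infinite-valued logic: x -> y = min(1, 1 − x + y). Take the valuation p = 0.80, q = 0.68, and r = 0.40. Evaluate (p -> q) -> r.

0.52

p -> q = min(1, 1 − 0.80 + 0.68) = min(1, 0.88) = 0.88
(p -> q) -> r = min(1, 1 − 0.88 + 0.40) = min(1, 0.52) = 0.52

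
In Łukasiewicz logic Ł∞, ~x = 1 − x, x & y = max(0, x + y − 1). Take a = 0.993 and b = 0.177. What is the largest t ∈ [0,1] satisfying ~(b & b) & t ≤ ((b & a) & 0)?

b & b = max(0, 0.177 + 0.177 − 1) = max(0, -0.646) = 0.000
~(b & b) = 1 − 0.000 = 1.000
So the left factor is ~(b & b) = 1.000.
b & a = max(0, 0.177 + 0.993 − 1) = max(0, 0.170) = 0.170
(b & a) & 0 = max(0, 0.170 + 0.000 − 1) = max(0, -0.830) = 0.000
So the right-hand bound is (b & a) & 0 = 0.000.
The residuum of the Łukasiewicz t-norm gives the supremum: min(1, 1 − 1.000 + 0.000).
1 − 1.000 + 0.000 = 0.000, so t = min(1, 0.000) = 0.000.
Check: 1.000 & 0.000 = max(0, 0.000) = 0.000 ≤ 0.000.

0.000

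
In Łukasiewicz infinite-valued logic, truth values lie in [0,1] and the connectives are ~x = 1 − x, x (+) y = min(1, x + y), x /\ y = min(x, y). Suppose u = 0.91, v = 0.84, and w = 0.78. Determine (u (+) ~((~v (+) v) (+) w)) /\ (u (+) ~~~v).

0.91

~v = 1 − 0.84 = 0.16
~v (+) v = min(1, 0.16 + 0.84) = min(1, 1.00) = 1.00
(~v (+) v) (+) w = min(1, 1.00 + 0.78) = min(1, 1.78) = 1.00
~((~v (+) v) (+) w) = 1 − 1.00 = 0.00
u (+) ~((~v (+) v) (+) w) = min(1, 0.91 + 0.00) = min(1, 0.91) = 0.91
~~v = 1 − 0.16 = 0.84
~~~v = 1 − 0.84 = 0.16
u (+) ~~~v = min(1, 0.91 + 0.16) = min(1, 1.07) = 1.00
(u (+) ~((~v (+) v) (+) w)) /\ (u (+) ~~~v) = min(0.91, 1.00) = 0.91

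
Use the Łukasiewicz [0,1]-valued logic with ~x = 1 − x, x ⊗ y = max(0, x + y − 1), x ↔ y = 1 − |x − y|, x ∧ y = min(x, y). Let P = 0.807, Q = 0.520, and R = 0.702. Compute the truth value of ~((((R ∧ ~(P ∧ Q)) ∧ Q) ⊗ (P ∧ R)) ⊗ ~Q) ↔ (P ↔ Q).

0.713

P ∧ Q = min(0.807, 0.520) = 0.520
~(P ∧ Q) = 1 − 0.520 = 0.480
R ∧ ~(P ∧ Q) = min(0.702, 0.480) = 0.480
(R ∧ ~(P ∧ Q)) ∧ Q = min(0.480, 0.520) = 0.480
P ∧ R = min(0.807, 0.702) = 0.702
((R ∧ ~(P ∧ Q)) ∧ Q) ⊗ (P ∧ R) = max(0, 0.480 + 0.702 − 1) = max(0, 0.182) = 0.182
~Q = 1 − 0.520 = 0.480
(((R ∧ ~(P ∧ Q)) ∧ Q) ⊗ (P ∧ R)) ⊗ ~Q = max(0, 0.182 + 0.480 − 1) = max(0, -0.338) = 0.000
~((((R ∧ ~(P ∧ Q)) ∧ Q) ⊗ (P ∧ R)) ⊗ ~Q) = 1 − 0.000 = 1.000
P ↔ Q = 1 − |0.807 − 0.520| = 1 − 0.287 = 0.713
~((((R ∧ ~(P ∧ Q)) ∧ Q) ⊗ (P ∧ R)) ⊗ ~Q) ↔ (P ↔ Q) = 1 − |1.000 − 0.713| = 1 − 0.287 = 0.713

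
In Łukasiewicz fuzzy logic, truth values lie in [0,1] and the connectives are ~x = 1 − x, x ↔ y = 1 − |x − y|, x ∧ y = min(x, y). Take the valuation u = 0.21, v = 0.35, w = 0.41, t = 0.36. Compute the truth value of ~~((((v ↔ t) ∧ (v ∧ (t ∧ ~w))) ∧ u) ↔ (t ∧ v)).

0.86

v ↔ t = 1 − |0.35 − 0.36| = 1 − 0.01 = 0.99
~w = 1 − 0.41 = 0.59
t ∧ ~w = min(0.36, 0.59) = 0.36
v ∧ (t ∧ ~w) = min(0.35, 0.36) = 0.35
(v ↔ t) ∧ (v ∧ (t ∧ ~w)) = min(0.99, 0.35) = 0.35
((v ↔ t) ∧ (v ∧ (t ∧ ~w))) ∧ u = min(0.35, 0.21) = 0.21
t ∧ v = min(0.36, 0.35) = 0.35
(((v ↔ t) ∧ (v ∧ (t ∧ ~w))) ∧ u) ↔ (t ∧ v) = 1 − |0.21 − 0.35| = 1 − 0.14 = 0.86
~((((v ↔ t) ∧ (v ∧ (t ∧ ~w))) ∧ u) ↔ (t ∧ v)) = 1 − 0.86 = 0.14
~~((((v ↔ t) ∧ (v ∧ (t ∧ ~w))) ∧ u) ↔ (t ∧ v)) = 1 − 0.14 = 0.86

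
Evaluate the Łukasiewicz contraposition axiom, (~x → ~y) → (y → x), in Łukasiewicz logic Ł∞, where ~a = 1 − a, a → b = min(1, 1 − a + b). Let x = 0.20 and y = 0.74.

~x = 1 − 0.20 = 0.80
~y = 1 − 0.74 = 0.26
~x → ~y = min(1, 1 − 0.80 + 0.26) = min(1, 0.46) = 0.46
y → x = min(1, 1 − 0.74 + 0.20) = min(1, 0.46) = 0.46
(~x → ~y) → (y → x) = min(1, 1 − 0.46 + 0.46) = min(1, 1.00) = 1.00
(As expected: an axiom of Ł∞, always 1.)

1.00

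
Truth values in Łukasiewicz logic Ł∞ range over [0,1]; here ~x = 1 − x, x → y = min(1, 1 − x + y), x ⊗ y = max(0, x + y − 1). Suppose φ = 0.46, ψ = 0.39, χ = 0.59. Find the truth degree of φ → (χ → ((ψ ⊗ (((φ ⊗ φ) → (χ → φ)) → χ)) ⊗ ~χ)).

φ ⊗ φ = max(0, 0.46 + 0.46 − 1) = max(0, -0.08) = 0.00
χ → φ = min(1, 1 − 0.59 + 0.46) = min(1, 0.87) = 0.87
(φ ⊗ φ) → (χ → φ) = min(1, 1 − 0.00 + 0.87) = min(1, 1.87) = 1.00
((φ ⊗ φ) → (χ → φ)) → χ = min(1, 1 − 1.00 + 0.59) = min(1, 0.59) = 0.59
ψ ⊗ (((φ ⊗ φ) → (χ → φ)) → χ) = max(0, 0.39 + 0.59 − 1) = max(0, -0.02) = 0.00
~χ = 1 − 0.59 = 0.41
(ψ ⊗ (((φ ⊗ φ) → (χ → φ)) → χ)) ⊗ ~χ = max(0, 0.00 + 0.41 − 1) = max(0, -0.59) = 0.00
χ → ((ψ ⊗ (((φ ⊗ φ) → (χ → φ)) → χ)) ⊗ ~χ) = min(1, 1 − 0.59 + 0.00) = min(1, 0.41) = 0.41
φ → (χ → ((ψ ⊗ (((φ ⊗ φ) → (χ → φ)) → χ)) ⊗ ~χ)) = min(1, 1 − 0.46 + 0.41) = min(1, 0.95) = 0.95

0.95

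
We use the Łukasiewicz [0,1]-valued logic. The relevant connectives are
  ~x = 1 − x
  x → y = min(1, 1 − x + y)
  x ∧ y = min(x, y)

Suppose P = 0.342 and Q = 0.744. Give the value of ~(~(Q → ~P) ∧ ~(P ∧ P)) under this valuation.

~P = 1 − 0.342 = 0.658
Q → ~P = min(1, 1 − 0.744 + 0.658) = min(1, 0.914) = 0.914
~(Q → ~P) = 1 − 0.914 = 0.086
P ∧ P = min(0.342, 0.342) = 0.342
~(P ∧ P) = 1 − 0.342 = 0.658
~(Q → ~P) ∧ ~(P ∧ P) = min(0.086, 0.658) = 0.086
~(~(Q → ~P) ∧ ~(P ∧ P)) = 1 − 0.086 = 0.914

0.914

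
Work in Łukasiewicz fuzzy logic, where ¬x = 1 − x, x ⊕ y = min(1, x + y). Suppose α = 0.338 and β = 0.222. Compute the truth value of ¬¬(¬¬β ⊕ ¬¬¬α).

0.884

¬β = 1 − 0.222 = 0.778
¬¬β = 1 − 0.778 = 0.222
¬α = 1 − 0.338 = 0.662
¬¬α = 1 − 0.662 = 0.338
¬¬¬α = 1 − 0.338 = 0.662
¬¬β ⊕ ¬¬¬α = min(1, 0.222 + 0.662) = min(1, 0.884) = 0.884
¬(¬¬β ⊕ ¬¬¬α) = 1 − 0.884 = 0.116
¬¬(¬¬β ⊕ ¬¬¬α) = 1 − 0.116 = 0.884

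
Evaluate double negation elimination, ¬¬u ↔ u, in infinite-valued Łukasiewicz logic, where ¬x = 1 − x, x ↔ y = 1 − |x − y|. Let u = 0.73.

1.00

¬u = 1 − 0.73 = 0.27
¬¬u = 1 − 0.27 = 0.73
¬¬u ↔ u = 1 − |0.73 − 0.73| = 1 − 0.00 = 1.00
(As expected: always 1 in Ł∞ since negation is involutive.)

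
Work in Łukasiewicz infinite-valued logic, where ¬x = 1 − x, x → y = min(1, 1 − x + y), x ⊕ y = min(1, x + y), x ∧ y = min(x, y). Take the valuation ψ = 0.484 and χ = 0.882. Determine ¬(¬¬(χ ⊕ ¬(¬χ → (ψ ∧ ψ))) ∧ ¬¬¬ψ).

0.484

¬χ = 1 − 0.882 = 0.118
ψ ∧ ψ = min(0.484, 0.484) = 0.484
¬χ → (ψ ∧ ψ) = min(1, 1 − 0.118 + 0.484) = min(1, 1.366) = 1.000
¬(¬χ → (ψ ∧ ψ)) = 1 − 1.000 = 0.000
χ ⊕ ¬(¬χ → (ψ ∧ ψ)) = min(1, 0.882 + 0.000) = min(1, 0.882) = 0.882
¬(χ ⊕ ¬(¬χ → (ψ ∧ ψ))) = 1 − 0.882 = 0.118
¬¬(χ ⊕ ¬(¬χ → (ψ ∧ ψ))) = 1 − 0.118 = 0.882
¬ψ = 1 − 0.484 = 0.516
¬¬ψ = 1 − 0.516 = 0.484
¬¬¬ψ = 1 − 0.484 = 0.516
¬¬(χ ⊕ ¬(¬χ → (ψ ∧ ψ))) ∧ ¬¬¬ψ = min(0.882, 0.516) = 0.516
¬(¬¬(χ ⊕ ¬(¬χ → (ψ ∧ ψ))) ∧ ¬¬¬ψ) = 1 − 0.516 = 0.484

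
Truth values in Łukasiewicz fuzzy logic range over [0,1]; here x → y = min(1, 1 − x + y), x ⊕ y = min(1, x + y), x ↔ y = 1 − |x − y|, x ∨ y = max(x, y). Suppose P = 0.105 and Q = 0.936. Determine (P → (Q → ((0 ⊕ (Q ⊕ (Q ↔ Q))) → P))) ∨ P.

1.000

Q ↔ Q = 1 − |0.936 − 0.936| = 1 − 0.000 = 1.000
Q ⊕ (Q ↔ Q) = min(1, 0.936 + 1.000) = min(1, 1.936) = 1.000
0 ⊕ (Q ⊕ (Q ↔ Q)) = min(1, 0.000 + 1.000) = min(1, 1.000) = 1.000
(0 ⊕ (Q ⊕ (Q ↔ Q))) → P = min(1, 1 − 1.000 + 0.105) = min(1, 0.105) = 0.105
Q → ((0 ⊕ (Q ⊕ (Q ↔ Q))) → P) = min(1, 1 − 0.936 + 0.105) = min(1, 0.169) = 0.169
P → (Q → ((0 ⊕ (Q ⊕ (Q ↔ Q))) → P)) = min(1, 1 − 0.105 + 0.169) = min(1, 1.064) = 1.000
(P → (Q → ((0 ⊕ (Q ⊕ (Q ↔ Q))) → P))) ∨ P = max(1.000, 0.105) = 1.000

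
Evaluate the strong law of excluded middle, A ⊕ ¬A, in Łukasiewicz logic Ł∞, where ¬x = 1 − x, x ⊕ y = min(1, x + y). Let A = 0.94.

1.00

¬A = 1 − 0.94 = 0.06
A ⊕ ¬A = min(1, 0.94 + 0.06) = min(1, 1.00) = 1.00
(As expected: always 1 in Ł∞ since a ⊕ (1−a) = 1.)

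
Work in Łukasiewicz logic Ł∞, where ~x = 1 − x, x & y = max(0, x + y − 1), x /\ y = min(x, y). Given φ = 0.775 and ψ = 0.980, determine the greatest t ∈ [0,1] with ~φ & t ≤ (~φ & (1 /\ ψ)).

0.980

~φ = 1 − 0.775 = 0.225
So the left factor is ~φ = 0.225.
1 /\ ψ = min(1.000, 0.980) = 0.980
~φ & (1 /\ ψ) = max(0, 0.225 + 0.980 − 1) = max(0, 0.205) = 0.205
So the right-hand bound is ~φ & (1 /\ ψ) = 0.205.
The residuum of the Łukasiewicz t-norm gives the supremum: min(1, 1 − 0.225 + 0.205).
1 − 0.225 + 0.205 = 0.980, so t = min(1, 0.980) = 0.980.
Check: 0.225 & 0.980 = max(0, 0.205) = 0.205 ≤ 0.205.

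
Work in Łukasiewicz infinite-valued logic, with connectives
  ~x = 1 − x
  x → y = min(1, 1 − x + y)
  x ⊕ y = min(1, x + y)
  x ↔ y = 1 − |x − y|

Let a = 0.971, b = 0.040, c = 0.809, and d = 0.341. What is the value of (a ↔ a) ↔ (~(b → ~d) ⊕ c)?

0.809

a ↔ a = 1 − |0.971 − 0.971| = 1 − 0.000 = 1.000
~d = 1 − 0.341 = 0.659
b → ~d = min(1, 1 − 0.040 + 0.659) = min(1, 1.619) = 1.000
~(b → ~d) = 1 − 1.000 = 0.000
~(b → ~d) ⊕ c = min(1, 0.000 + 0.809) = min(1, 0.809) = 0.809
(a ↔ a) ↔ (~(b → ~d) ⊕ c) = 1 − |1.000 − 0.809| = 1 − 0.191 = 0.809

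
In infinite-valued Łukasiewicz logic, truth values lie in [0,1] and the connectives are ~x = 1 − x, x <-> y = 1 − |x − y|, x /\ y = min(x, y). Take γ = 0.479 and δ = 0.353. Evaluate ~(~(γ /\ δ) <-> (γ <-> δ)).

0.227

γ /\ δ = min(0.479, 0.353) = 0.353
~(γ /\ δ) = 1 − 0.353 = 0.647
γ <-> δ = 1 − |0.479 − 0.353| = 1 − 0.126 = 0.874
~(γ /\ δ) <-> (γ <-> δ) = 1 − |0.647 − 0.874| = 1 − 0.227 = 0.773
~(~(γ /\ δ) <-> (γ <-> δ)) = 1 − 0.773 = 0.227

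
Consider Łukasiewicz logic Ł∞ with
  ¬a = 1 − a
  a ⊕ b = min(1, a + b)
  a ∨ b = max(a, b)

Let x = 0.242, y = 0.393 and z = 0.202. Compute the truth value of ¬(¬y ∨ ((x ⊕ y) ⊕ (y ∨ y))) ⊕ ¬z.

¬y = 1 − 0.393 = 0.607
x ⊕ y = min(1, 0.242 + 0.393) = min(1, 0.635) = 0.635
y ∨ y = max(0.393, 0.393) = 0.393
(x ⊕ y) ⊕ (y ∨ y) = min(1, 0.635 + 0.393) = min(1, 1.028) = 1.000
¬y ∨ ((x ⊕ y) ⊕ (y ∨ y)) = max(0.607, 1.000) = 1.000
¬(¬y ∨ ((x ⊕ y) ⊕ (y ∨ y))) = 1 − 1.000 = 0.000
¬z = 1 − 0.202 = 0.798
¬(¬y ∨ ((x ⊕ y) ⊕ (y ∨ y))) ⊕ ¬z = min(1, 0.000 + 0.798) = min(1, 0.798) = 0.798

0.798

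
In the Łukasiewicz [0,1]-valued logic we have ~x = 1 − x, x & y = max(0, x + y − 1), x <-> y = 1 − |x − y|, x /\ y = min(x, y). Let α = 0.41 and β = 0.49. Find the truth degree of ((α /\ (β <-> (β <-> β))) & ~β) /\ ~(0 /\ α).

0.00

β <-> β = 1 − |0.49 − 0.49| = 1 − 0.00 = 1.00
β <-> (β <-> β) = 1 − |0.49 − 1.00| = 1 − 0.51 = 0.49
α /\ (β <-> (β <-> β)) = min(0.41, 0.49) = 0.41
~β = 1 − 0.49 = 0.51
(α /\ (β <-> (β <-> β))) & ~β = max(0, 0.41 + 0.51 − 1) = max(0, -0.08) = 0.00
0 /\ α = min(0.00, 0.41) = 0.00
~(0 /\ α) = 1 − 0.00 = 1.00
((α /\ (β <-> (β <-> β))) & ~β) /\ ~(0 /\ α) = min(0.00, 1.00) = 0.00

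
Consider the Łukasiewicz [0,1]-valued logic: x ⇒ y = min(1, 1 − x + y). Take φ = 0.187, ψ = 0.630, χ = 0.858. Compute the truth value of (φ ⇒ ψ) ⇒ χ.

φ ⇒ ψ = min(1, 1 − 0.187 + 0.630) = min(1, 1.443) = 1.000
(φ ⇒ ψ) ⇒ χ = min(1, 1 − 1.000 + 0.858) = min(1, 0.858) = 0.858

0.858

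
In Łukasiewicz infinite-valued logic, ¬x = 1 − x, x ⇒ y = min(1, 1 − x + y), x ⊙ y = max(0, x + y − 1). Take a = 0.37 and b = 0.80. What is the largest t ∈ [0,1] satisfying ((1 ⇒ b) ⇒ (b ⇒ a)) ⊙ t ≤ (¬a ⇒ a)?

1 ⇒ b = min(1, 1 − 1.00 + 0.80) = min(1, 0.80) = 0.80
b ⇒ a = min(1, 1 − 0.80 + 0.37) = min(1, 0.57) = 0.57
(1 ⇒ b) ⇒ (b ⇒ a) = min(1, 1 − 0.80 + 0.57) = min(1, 0.77) = 0.77
So the left factor is (1 ⇒ b) ⇒ (b ⇒ a) = 0.77.
¬a = 1 − 0.37 = 0.63
¬a ⇒ a = min(1, 1 − 0.63 + 0.37) = min(1, 0.74) = 0.74
So the right-hand bound is ¬a ⇒ a = 0.74.
The residuum of the Łukasiewicz t-norm gives the supremum: min(1, 1 − 0.77 + 0.74).
1 − 0.77 + 0.74 = 0.97, so t = min(1, 0.97) = 0.97.
Check: 0.77 ⊙ 0.97 = max(0, 0.74) = 0.74 ≤ 0.74.

0.97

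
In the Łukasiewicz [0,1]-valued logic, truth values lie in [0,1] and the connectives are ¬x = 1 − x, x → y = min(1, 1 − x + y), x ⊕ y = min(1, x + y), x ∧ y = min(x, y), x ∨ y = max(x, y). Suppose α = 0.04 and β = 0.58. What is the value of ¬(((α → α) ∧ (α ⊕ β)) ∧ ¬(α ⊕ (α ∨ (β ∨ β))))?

0.62

α → α = min(1, 1 − 0.04 + 0.04) = min(1, 1.00) = 1.00
α ⊕ β = min(1, 0.04 + 0.58) = min(1, 0.62) = 0.62
(α → α) ∧ (α ⊕ β) = min(1.00, 0.62) = 0.62
β ∨ β = max(0.58, 0.58) = 0.58
α ∨ (β ∨ β) = max(0.04, 0.58) = 0.58
α ⊕ (α ∨ (β ∨ β)) = min(1, 0.04 + 0.58) = min(1, 0.62) = 0.62
¬(α ⊕ (α ∨ (β ∨ β))) = 1 − 0.62 = 0.38
((α → α) ∧ (α ⊕ β)) ∧ ¬(α ⊕ (α ∨ (β ∨ β))) = min(0.62, 0.38) = 0.38
¬(((α → α) ∧ (α ⊕ β)) ∧ ¬(α ⊕ (α ∨ (β ∨ β)))) = 1 − 0.38 = 0.62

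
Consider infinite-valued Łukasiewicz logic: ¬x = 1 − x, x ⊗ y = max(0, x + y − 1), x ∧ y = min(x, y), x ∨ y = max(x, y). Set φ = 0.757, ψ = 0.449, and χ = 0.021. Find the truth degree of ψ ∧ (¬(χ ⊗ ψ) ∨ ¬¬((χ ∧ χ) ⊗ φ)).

0.449

χ ⊗ ψ = max(0, 0.021 + 0.449 − 1) = max(0, -0.530) = 0.000
¬(χ ⊗ ψ) = 1 − 0.000 = 1.000
χ ∧ χ = min(0.021, 0.021) = 0.021
(χ ∧ χ) ⊗ φ = max(0, 0.021 + 0.757 − 1) = max(0, -0.222) = 0.000
¬((χ ∧ χ) ⊗ φ) = 1 − 0.000 = 1.000
¬¬((χ ∧ χ) ⊗ φ) = 1 − 1.000 = 0.000
¬(χ ⊗ ψ) ∨ ¬¬((χ ∧ χ) ⊗ φ) = max(1.000, 0.000) = 1.000
ψ ∧ (¬(χ ⊗ ψ) ∨ ¬¬((χ ∧ χ) ⊗ φ)) = min(0.449, 1.000) = 0.449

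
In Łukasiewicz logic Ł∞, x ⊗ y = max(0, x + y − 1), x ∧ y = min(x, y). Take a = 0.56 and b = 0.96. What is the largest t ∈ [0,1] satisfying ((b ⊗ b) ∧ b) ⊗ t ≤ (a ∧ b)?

b ⊗ b = max(0, 0.96 + 0.96 − 1) = max(0, 0.92) = 0.92
(b ⊗ b) ∧ b = min(0.92, 0.96) = 0.92
So the left factor is (b ⊗ b) ∧ b = 0.92.
a ∧ b = min(0.56, 0.96) = 0.56
So the right-hand bound is a ∧ b = 0.56.
The residuum of the Łukasiewicz t-norm gives the supremum: min(1, 1 − 0.92 + 0.56).
1 − 0.92 + 0.56 = 0.64, so t = min(1, 0.64) = 0.64.
Check: 0.92 ⊗ 0.64 = max(0, 0.56) = 0.56 ≤ 0.56.

0.64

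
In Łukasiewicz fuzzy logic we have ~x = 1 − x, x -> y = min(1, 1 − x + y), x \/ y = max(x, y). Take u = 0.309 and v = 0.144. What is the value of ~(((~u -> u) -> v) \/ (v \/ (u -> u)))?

0.000

~u = 1 − 0.309 = 0.691
~u -> u = min(1, 1 − 0.691 + 0.309) = min(1, 0.618) = 0.618
(~u -> u) -> v = min(1, 1 − 0.618 + 0.144) = min(1, 0.526) = 0.526
u -> u = min(1, 1 − 0.309 + 0.309) = min(1, 1.000) = 1.000
v \/ (u -> u) = max(0.144, 1.000) = 1.000
((~u -> u) -> v) \/ (v \/ (u -> u)) = max(0.526, 1.000) = 1.000
~(((~u -> u) -> v) \/ (v \/ (u -> u))) = 1 − 1.000 = 0.000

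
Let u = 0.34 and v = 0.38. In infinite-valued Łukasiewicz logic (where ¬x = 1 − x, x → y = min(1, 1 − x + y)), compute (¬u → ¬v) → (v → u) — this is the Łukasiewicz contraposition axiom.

1.00

¬u = 1 − 0.34 = 0.66
¬v = 1 − 0.38 = 0.62
¬u → ¬v = min(1, 1 − 0.66 + 0.62) = min(1, 0.96) = 0.96
v → u = min(1, 1 − 0.38 + 0.34) = min(1, 0.96) = 0.96
(¬u → ¬v) → (v → u) = min(1, 1 − 0.96 + 0.96) = min(1, 1.00) = 1.00
(As expected: an axiom of Ł∞, always 1.)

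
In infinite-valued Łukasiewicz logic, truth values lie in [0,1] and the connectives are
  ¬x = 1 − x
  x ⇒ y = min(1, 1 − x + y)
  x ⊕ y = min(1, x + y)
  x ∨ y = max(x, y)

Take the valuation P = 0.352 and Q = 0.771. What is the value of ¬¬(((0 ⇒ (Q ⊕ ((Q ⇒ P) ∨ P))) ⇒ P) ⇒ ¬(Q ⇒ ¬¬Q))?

Q ⇒ P = min(1, 1 − 0.771 + 0.352) = min(1, 0.581) = 0.581
(Q ⇒ P) ∨ P = max(0.581, 0.352) = 0.581
Q ⊕ ((Q ⇒ P) ∨ P) = min(1, 0.771 + 0.581) = min(1, 1.352) = 1.000
0 ⇒ (Q ⊕ ((Q ⇒ P) ∨ P)) = min(1, 1 − 0.000 + 1.000) = min(1, 2.000) = 1.000
(0 ⇒ (Q ⊕ ((Q ⇒ P) ∨ P))) ⇒ P = min(1, 1 − 1.000 + 0.352) = min(1, 0.352) = 0.352
¬Q = 1 − 0.771 = 0.229
¬¬Q = 1 − 0.229 = 0.771
Q ⇒ ¬¬Q = min(1, 1 − 0.771 + 0.771) = min(1, 1.000) = 1.000
¬(Q ⇒ ¬¬Q) = 1 − 1.000 = 0.000
((0 ⇒ (Q ⊕ ((Q ⇒ P) ∨ P))) ⇒ P) ⇒ ¬(Q ⇒ ¬¬Q) = min(1, 1 − 0.352 + 0.000) = min(1, 0.648) = 0.648
¬(((0 ⇒ (Q ⊕ ((Q ⇒ P) ∨ P))) ⇒ P) ⇒ ¬(Q ⇒ ¬¬Q)) = 1 − 0.648 = 0.352
¬¬(((0 ⇒ (Q ⊕ ((Q ⇒ P) ∨ P))) ⇒ P) ⇒ ¬(Q ⇒ ¬¬Q)) = 1 − 0.352 = 0.648

0.648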